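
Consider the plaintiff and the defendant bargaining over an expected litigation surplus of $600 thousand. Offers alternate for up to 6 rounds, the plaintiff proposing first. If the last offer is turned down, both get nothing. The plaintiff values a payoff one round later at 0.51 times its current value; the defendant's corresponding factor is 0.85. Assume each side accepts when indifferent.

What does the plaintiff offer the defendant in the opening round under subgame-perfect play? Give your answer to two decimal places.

454.07

Round 6 (the defendant proposes): rejection yields 0 for the plaintiff; the defendant offers 0 and keeps 600.
Round 5 (the plaintiff proposes): the defendant can get 600 next round, worth 0.85 × 600 = 510 now, so the plaintiff offers 510, keeping 90.
Round 4 (the defendant proposes): the plaintiff can get 90 next round, worth 0.51 × 90 = 45.9 now; the defendant offers that and keeps 554.1.
Round 3 (the plaintiff proposes): the defendant can get 554.1 next round, worth 0.85 × 554.1 = 470.985 now, so the plaintiff offers 470.985, keeping 129.015.
Round 2 (the defendant proposes): the plaintiff can get 129.015 next round, worth 0.51 × 129.015 = 65.79765 now; the defendant offers that and keeps 534.20235.
Round 1 (the plaintiff proposes): the defendant can get 534.20235 next round, worth 0.85 × 534.20235 = 454.0719975 now, so the plaintiff offers 454.0719975, keeping 145.9280025.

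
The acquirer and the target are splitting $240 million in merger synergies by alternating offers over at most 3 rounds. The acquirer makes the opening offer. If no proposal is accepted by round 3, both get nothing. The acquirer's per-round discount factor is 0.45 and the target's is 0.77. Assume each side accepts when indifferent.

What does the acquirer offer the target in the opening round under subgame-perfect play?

101.64

Work backward from the last round.
Round 3 (the acquirer proposes): rejection yields 0 for the target; the acquirer offers 0 and keeps 240.
Round 2 (the target proposes): the acquirer can get 240 next round, worth 0.45 × 240 = 108 now, so the target offers 108, keeping 132.
Round 1 (the acquirer proposes): the target can get 132 next round, worth 0.77 × 132 = 101.64 now; the acquirer offers that and keeps 138.36.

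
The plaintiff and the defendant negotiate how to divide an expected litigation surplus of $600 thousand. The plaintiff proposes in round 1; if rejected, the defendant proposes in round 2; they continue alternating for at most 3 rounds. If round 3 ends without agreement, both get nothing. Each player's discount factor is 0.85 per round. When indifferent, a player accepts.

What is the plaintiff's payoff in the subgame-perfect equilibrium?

Round 3 (the plaintiff proposes): rejection yields 0 for the defendant; the plaintiff offers 0 and keeps 600.
Round 2 (the defendant proposes): the plaintiff can get 600 next round, worth 0.85 × 600 = 510 now. The defendant offers 510 and keeps 600 − 510 = 90.
Round 1 (the plaintiff proposes): the defendant can get 90 next round, worth 0.85 × 90 = 76.5 now. The plaintiff offers 76.5 and keeps 600 − 76.5 = 523.5.

523.5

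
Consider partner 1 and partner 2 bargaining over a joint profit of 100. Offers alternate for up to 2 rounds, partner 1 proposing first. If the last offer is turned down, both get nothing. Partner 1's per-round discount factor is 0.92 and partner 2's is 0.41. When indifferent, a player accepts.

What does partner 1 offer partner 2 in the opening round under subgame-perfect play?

Round 2 (partner 2 proposes): partner 1 will accept anything ≥ 0, so partner 2 offers 0 and keeps 100.
Round 1 (partner 1 proposes): partner 2 can get 100 next round, worth 0.41 × 100 = 41 now, so partner 1 offers 41, keeping 59.

41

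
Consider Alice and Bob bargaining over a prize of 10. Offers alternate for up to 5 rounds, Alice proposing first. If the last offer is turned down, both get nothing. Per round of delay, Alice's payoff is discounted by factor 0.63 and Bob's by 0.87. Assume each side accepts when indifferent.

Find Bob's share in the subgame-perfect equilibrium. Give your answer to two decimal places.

Round 5 (Alice proposes): rejection yields 0 for Bob; Alice offers 0 and keeps 10.
Round 4 (Bob proposes): Alice can get 10 next round, worth 0.63 × 10 = 6.3 now. Bob offers 6.3 and keeps 10 − 6.3 = 3.7.
Round 3 (Alice proposes): Bob can get 3.7 next round, worth 0.87 × 3.7 = 3.219 now, so Alice offers 3.219, keeping 6.781.
Round 2 (Bob proposes): Alice can get 6.781 next round, worth 0.63 × 6.781 = 4.27203 now; Bob offers that and keeps 5.72797.
Round 1 (Alice proposes): Bob can get 5.72797 next round, worth 0.87 × 5.72797 = 4.9833339 now. Alice offers 4.9833339 and keeps 10 − 4.9833339 = 5.0166661.

4.98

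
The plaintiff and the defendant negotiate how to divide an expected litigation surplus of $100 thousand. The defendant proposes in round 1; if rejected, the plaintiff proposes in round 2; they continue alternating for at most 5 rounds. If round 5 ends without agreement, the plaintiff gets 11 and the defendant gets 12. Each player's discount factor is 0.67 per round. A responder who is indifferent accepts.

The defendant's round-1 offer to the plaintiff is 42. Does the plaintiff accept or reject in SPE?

Round 5 (the defendant proposes): the plaintiff gets 11 if talks fail, so the defendant offers 11 and keeps 89.
Round 4 (the plaintiff proposes): the defendant can get 89 next round, worth 0.67 × 89 = 59.63 now; the plaintiff offers that and keeps 40.37.
Round 3 (the defendant proposes): the plaintiff can get 40.37 next round, worth 0.67 × 40.37 = 27.0479 now, so the defendant offers 27.0479, keeping 72.9521.
Round 2 (the plaintiff proposes): the defendant can get 72.9521 next round, worth 0.67 × 72.9521 = 48.877907 now; the plaintiff offers that and keeps 51.122093.
So by rejecting in round 1, the plaintiff gets 51.122093 next round, worth 0.67 × 51.122093 = 34.25180231 now.
Offer 42 ≥ 34.25180231, so the plaintiff accepts.

Accept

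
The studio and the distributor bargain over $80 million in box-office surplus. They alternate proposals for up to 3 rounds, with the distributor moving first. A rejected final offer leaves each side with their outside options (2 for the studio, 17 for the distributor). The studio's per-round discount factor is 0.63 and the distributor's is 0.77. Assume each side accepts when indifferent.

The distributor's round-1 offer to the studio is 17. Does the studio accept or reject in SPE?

Round 3 (the distributor proposes): the studio gets 2 if talks fail, so the distributor offers 2 and keeps 78.
Round 2 (the studio proposes): the distributor can get 78 next round, worth 0.77 × 78 = 60.06 now; the studio offers that and keeps 19.94.
So by rejecting in round 1, the studio gets 19.94 next round, worth 0.63 × 19.94 = 12.5622 now.
Offer 17 ≥ 12.5622, so the studio accepts.

Accept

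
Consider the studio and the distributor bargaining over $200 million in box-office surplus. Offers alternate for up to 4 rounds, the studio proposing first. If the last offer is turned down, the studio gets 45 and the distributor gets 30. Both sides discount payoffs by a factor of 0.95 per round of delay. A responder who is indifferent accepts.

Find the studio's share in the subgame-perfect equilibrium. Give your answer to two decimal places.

57.61

Work backward from the last round.
Round 4 (the distributor proposes): the studio gets 45 if talks fail, so the distributor offers 45 and keeps 155.
Round 3 (the studio proposes): the distributor can get 155 next round, worth 0.95 × 155 = 147.25 now. The studio offers 147.25 and keeps 200 − 147.25 = 52.75.
Round 2 (the distributor proposes): the studio can get 52.75 next round, worth 0.95 × 52.75 = 50.1125 now. The distributor offers 50.1125 and keeps 200 − 50.1125 = 149.8875.
Round 1 (the studio proposes): the distributor can get 149.8875 next round, worth 0.95 × 149.8875 = 142.393125 now; the studio offers that and keeps 57.606875.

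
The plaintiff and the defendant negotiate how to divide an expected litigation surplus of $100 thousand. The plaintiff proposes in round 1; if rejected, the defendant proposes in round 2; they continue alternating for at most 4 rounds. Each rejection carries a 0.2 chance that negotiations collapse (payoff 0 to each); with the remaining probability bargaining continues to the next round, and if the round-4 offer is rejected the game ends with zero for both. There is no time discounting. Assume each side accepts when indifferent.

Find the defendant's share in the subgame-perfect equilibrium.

67.2

Round 4 (the defendant proposes): the plaintiff will accept anything ≥ 0, so the defendant offers 0 and keeps 100.
Round 3 (the plaintiff proposes): rejecting gives the defendant an expected 0.8 × 100 = 80; the plaintiff offers that and keeps 20.
Round 2 (the defendant proposes): rejecting gives the plaintiff an expected 0.8 × 20 = 16; the defendant offers that and keeps 84.
Round 1 (the plaintiff proposes): rejecting gives the defendant an expected 0.8 × 84 = 67.2; the plaintiff offers that and keeps 32.8.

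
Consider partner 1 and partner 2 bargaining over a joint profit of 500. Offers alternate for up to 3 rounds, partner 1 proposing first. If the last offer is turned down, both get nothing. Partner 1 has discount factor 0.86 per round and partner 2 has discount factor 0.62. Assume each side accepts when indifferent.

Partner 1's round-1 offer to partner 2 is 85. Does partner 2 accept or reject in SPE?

Accept

Work out partner 2's continuation value if the offer is rejected.
Round 3 (partner 1 proposes): rejection yields 0 for partner 2; partner 1 offers 0 and keeps 500.
Round 2 (partner 2 proposes): partner 1 can get 500 next round, worth 0.86 × 500 = 430 now, so partner 2 offers 430, keeping 70.
So by rejecting in round 1, partner 2 gets 70 next round, worth 0.62 × 70 = 43.4 now.
Offer 85 ≥ 43.4, so partner 2 accepts.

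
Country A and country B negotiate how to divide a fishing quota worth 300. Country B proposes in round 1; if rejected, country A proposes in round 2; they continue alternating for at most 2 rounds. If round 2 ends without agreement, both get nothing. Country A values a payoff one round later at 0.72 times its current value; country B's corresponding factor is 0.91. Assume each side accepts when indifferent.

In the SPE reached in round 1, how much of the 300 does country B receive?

84

Solve by backward induction from round 2.
Round 2 (country A proposes): rejection yields 0 for country B; country A offers 0 and keeps 300.
Round 1 (country B proposes): country A can get 300 next round, worth 0.72 × 300 = 216 now. Country B offers 216 and keeps 300 − 216 = 84.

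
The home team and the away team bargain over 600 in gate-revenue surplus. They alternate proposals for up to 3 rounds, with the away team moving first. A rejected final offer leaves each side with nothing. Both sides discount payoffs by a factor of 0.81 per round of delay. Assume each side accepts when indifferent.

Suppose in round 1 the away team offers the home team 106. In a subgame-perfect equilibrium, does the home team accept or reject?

Accept

Round 3 (the away team proposes): rejection yields 0 for the home team; the away team offers 0 and keeps 600.
Round 2 (the home team proposes): the away team can get 600 next round, worth 0.81 × 600 = 486 now. The home team offers 486 and keeps 600 − 486 = 114.
So by rejecting in round 1, the home team gets 114 next round, worth 0.81 × 114 = 92.34 now.
Offer 106 ≥ 92.34, so the home team accepts.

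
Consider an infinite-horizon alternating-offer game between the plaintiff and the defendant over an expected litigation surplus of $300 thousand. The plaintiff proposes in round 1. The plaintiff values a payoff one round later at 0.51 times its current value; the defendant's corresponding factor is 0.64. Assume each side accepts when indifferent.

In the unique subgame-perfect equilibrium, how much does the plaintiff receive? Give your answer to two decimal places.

160.33

Let x be the plaintiff's share when the plaintiff proposes and y be the defendant's share when the defendant proposes.
The defendant accepts iff offered ≥ 0.64·y, so x = 300 − 0.64y. Symmetrically y = 300 − 0.51x.
Substituting: x = 300 − 0.64(300 − 0.51x), giving x(1 − 0.51·0.64) = 300(1 − 0.64).
So x = 300 × 0.36 / 0.6736 ≈ 160.3325, and the defendant receives 300 − x ≈ 139.6675.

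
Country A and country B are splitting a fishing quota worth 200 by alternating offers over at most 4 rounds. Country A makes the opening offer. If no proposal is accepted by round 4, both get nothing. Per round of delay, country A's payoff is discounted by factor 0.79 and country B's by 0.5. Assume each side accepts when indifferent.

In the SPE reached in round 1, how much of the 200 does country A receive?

Round 4 (country B proposes): country A will accept anything ≥ 0, so country B offers 0 and keeps 200.
Round 3 (country A proposes): country B can get 200 next round, worth 0.5 × 200 = 100 now. Country A offers 100 and keeps 200 − 100 = 100.
Round 2 (country B proposes): country A can get 100 next round, worth 0.79 × 100 = 79 now. Country B offers 79 and keeps 200 − 79 = 121.
Round 1 (country A proposes): country B can get 121 next round, worth 0.5 × 121 = 60.5 now. Country A offers 60.5 and keeps 200 − 60.5 = 139.5.

139.5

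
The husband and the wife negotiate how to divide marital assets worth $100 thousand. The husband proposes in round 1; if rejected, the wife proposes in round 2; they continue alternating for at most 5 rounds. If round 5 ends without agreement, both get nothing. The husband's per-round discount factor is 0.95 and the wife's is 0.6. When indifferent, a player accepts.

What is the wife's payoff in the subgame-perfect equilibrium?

4.71

Work backward from the last round.
Round 5 (the husband proposes): the wife will accept anything ≥ 0, so the husband offers 0 and keeps 100.
Round 4 (the wife proposes): the husband can get 100 next round, worth 0.95 × 100 = 95 now. The wife offers 95 and keeps 100 − 95 = 5.
Round 3 (the husband proposes): the wife can get 5 next round, worth 0.6 × 5 = 3 now. The husband offers 3 and keeps 100 − 3 = 97.
Round 2 (the wife proposes): the husband can get 97 next round, worth 0.95 × 97 = 92.15 now, so the wife offers 92.15, keeping 7.85.
Round 1 (the husband proposes): the wife can get 7.85 next round, worth 0.6 × 7.85 = 4.71 now. The husband offers 4.71 and keeps 100 − 4.71 = 95.29.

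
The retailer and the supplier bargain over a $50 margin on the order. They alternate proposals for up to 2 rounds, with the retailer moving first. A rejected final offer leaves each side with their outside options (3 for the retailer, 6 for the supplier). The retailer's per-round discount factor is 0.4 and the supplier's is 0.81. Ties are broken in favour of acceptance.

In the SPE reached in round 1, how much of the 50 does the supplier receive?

By backward induction:
Round 2 (the supplier proposes): the retailer gets 3 if talks fail, so the supplier offers 3 and keeps 47.
Round 1 (the retailer proposes): the supplier can get 47 next round, worth 0.81 × 47 = 38.07 now, so the retailer offers 38.07, keeping 11.93.

38.07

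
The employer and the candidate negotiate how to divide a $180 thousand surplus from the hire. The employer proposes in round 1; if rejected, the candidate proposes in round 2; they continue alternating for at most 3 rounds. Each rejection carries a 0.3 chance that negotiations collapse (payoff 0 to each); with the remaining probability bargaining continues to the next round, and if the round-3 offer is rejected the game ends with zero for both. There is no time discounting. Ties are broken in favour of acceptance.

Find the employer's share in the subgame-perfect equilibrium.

142.2

Round 3 (the employer proposes): rejection yields 0 for the candidate; the employer offers 0 and keeps 180.
Round 2 (the candidate proposes): rejecting gives the employer an expected 0.7 × 180 = 126. The candidate offers 126 and keeps 180 − 126 = 54.
Round 1 (the employer proposes): rejecting gives the candidate an expected 0.7 × 54 = 37.8, so the employer offers 37.8, keeping 142.2.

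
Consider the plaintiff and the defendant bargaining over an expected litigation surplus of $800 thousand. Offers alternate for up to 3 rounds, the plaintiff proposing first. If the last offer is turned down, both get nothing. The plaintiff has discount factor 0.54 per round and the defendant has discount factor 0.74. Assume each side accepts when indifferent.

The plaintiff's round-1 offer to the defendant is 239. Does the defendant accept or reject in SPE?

Round 3 (the plaintiff proposes): rejection yields 0 for the defendant; the plaintiff offers 0 and keeps 800.
Round 2 (the defendant proposes): the plaintiff can get 800 next round, worth 0.54 × 800 = 432 now, so the defendant offers 432, keeping 368.
So by rejecting in round 1, the defendant gets 368 next round, worth 0.74 × 368 = 272.32 now.
Offer 239 < 272.32, so the defendant rejects.

Reject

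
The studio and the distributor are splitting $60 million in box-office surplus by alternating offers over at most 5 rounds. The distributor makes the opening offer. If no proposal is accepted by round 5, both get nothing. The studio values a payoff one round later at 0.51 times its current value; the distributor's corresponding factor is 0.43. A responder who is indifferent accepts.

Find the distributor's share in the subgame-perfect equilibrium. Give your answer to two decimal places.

38.73

Solve by backward induction from round 5.
Round 5 (the distributor proposes): rejection yields 0 for the studio; the distributor offers 0 and keeps 60.
Round 4 (the studio proposes): the distributor can get 60 next round, worth 0.43 × 60 = 25.8 now, so the studio offers 25.8, keeping 34.2.
Round 3 (the distributor proposes): the studio can get 34.2 next round, worth 0.51 × 34.2 = 17.442 now; the distributor offers that and keeps 42.558.
Round 2 (the studio proposes): the distributor can get 42.558 next round, worth 0.43 × 42.558 = 18.29994 now, so the studio offers 18.29994, keeping 41.70006.
Round 1 (the distributor proposes): the studio can get 41.70006 next round, worth 0.51 × 41.70006 = 21.2670306 now, so the distributor offers 21.2670306, keeping 38.7329694.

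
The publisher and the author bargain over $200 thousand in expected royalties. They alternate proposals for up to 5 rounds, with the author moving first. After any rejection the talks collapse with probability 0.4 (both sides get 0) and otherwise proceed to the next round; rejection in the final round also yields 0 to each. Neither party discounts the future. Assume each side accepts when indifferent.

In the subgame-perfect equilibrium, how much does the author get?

Round 5 (the author proposes): the publisher will accept anything ≥ 0, so the author offers 0 and keeps 200.
Round 4 (the publisher proposes): rejecting gives the author an expected 0.6 × 200 = 120; the publisher offers that and keeps 80.
Round 3 (the author proposes): rejecting gives the publisher an expected 0.6 × 80 = 48. The author offers 48 and keeps 200 − 48 = 152.
Round 2 (the publisher proposes): rejecting gives the author an expected 0.6 × 152 = 91.2, so the publisher offers 91.2, keeping 108.8.
Round 1 (the author proposes): rejecting gives the publisher an expected 0.6 × 108.8 = 65.28; the author offers that and keeps 134.72.

134.72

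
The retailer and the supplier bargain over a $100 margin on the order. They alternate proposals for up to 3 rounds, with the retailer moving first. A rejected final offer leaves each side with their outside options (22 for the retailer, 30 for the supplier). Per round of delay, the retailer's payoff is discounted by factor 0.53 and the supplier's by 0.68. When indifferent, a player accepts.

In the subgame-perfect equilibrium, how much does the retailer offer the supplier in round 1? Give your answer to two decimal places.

42.77

By backward induction:
Round 3 (the retailer proposes): the supplier gets 30 if talks fail, so the retailer offers 30 and keeps 70.
Round 2 (the supplier proposes): the retailer can get 70 next round, worth 0.53 × 70 = 37.1 now. The supplier offers 37.1 and keeps 100 − 37.1 = 62.9.
Round 1 (the retailer proposes): the supplier can get 62.9 next round, worth 0.68 × 62.9 = 42.772 now. The retailer offers 42.772 and keeps 100 − 42.772 = 57.228.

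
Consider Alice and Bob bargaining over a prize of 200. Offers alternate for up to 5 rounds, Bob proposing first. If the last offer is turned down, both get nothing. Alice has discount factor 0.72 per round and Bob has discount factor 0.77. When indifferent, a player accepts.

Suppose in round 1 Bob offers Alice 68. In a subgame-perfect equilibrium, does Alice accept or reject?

Accept

Work out Alice's continuation value if the offer is rejected.
Round 5 (Bob proposes): rejection yields 0 for Alice; Bob offers 0 and keeps 200.
Round 4 (Alice proposes): Bob can get 200 next round, worth 0.77 × 200 = 154 now. Alice offers 154 and keeps 200 − 154 = 46.
Round 3 (Bob proposes): Alice can get 46 next round, worth 0.72 × 46 = 33.12 now; Bob offers that and keeps 166.88.
Round 2 (Alice proposes): Bob can get 166.88 next round, worth 0.77 × 166.88 = 128.4976 now. Alice offers 128.4976 and keeps 200 − 128.4976 = 71.5024.
So by rejecting in round 1, Alice gets 71.5024 next round, worth 0.72 × 71.5024 = 51.481728 now.
Offer 68 ≥ 51.481728, so Alice accepts.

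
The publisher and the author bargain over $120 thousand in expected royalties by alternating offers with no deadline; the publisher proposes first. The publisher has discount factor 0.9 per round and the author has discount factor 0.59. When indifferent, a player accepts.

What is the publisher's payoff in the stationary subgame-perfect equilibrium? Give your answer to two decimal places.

When the publisher proposes, the author accepts any offer worth at least 0.59 times what the author would get by proposing next round; and vice versa.
This gives x = 120 − 0.59y and y = 120 − 0.9x, where x and y are each side's share when it proposes.
Hence (1 − 0.59·0.9)x = 120(1 − 0.59), i.e. 0.469·x = 49.2.
x ≈ 104.9041; the author's share is 120 − x ≈ 15.0959.

104.90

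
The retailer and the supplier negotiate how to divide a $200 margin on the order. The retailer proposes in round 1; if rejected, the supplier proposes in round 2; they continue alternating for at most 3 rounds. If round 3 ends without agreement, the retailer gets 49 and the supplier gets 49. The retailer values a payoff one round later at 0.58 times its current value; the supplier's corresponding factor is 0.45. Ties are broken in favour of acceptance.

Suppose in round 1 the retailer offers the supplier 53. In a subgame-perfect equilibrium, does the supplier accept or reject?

Round 3 (the retailer proposes): the supplier gets 49 if talks fail, so the retailer offers 49 and keeps 151.
Round 2 (the supplier proposes): the retailer can get 151 next round, worth 0.58 × 151 = 87.58 now; the supplier offers that and keeps 112.42.
So by rejecting in round 1, the supplier gets 112.42 next round, worth 0.45 × 112.42 = 50.589 now.
Offer 53 ≥ 50.589, so the supplier accepts.

Accept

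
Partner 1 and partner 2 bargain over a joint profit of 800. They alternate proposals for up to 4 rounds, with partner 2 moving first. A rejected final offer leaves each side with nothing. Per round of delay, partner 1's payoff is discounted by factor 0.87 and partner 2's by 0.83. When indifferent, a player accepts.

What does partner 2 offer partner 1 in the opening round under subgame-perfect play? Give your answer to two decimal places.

620.90

Round 4 (partner 1 proposes): rejection yields 0 for partner 2; partner 1 offers 0 and keeps 800.
Round 3 (partner 2 proposes): partner 1 can get 800 next round, worth 0.87 × 800 = 696 now. Partner 2 offers 696 and keeps 800 − 696 = 104.
Round 2 (partner 1 proposes): partner 2 can get 104 next round, worth 0.83 × 104 = 86.32 now; partner 1 offers that and keeps 713.68.
Round 1 (partner 2 proposes): partner 1 can get 713.68 next round, worth 0.87 × 713.68 = 620.9016 now. Partner 2 offers 620.9016 and keeps 800 − 620.9016 = 179.0984.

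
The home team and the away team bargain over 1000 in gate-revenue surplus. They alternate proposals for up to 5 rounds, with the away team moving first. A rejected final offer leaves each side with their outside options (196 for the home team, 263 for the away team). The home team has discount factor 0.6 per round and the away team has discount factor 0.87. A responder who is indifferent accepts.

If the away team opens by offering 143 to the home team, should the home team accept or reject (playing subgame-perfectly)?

Reject

Round 5 (the away team proposes): the home team gets 196 if talks fail, so the away team offers 196 and keeps 804.
Round 4 (the home team proposes): the away team can get 804 next round, worth 0.87 × 804 = 699.48 now. The home team offers 699.48 and keeps 1000 − 699.48 = 300.52.
Round 3 (the away team proposes): the home team can get 300.52 next round, worth 0.6 × 300.52 = 180.312 now; the away team offers that and keeps 819.688.
Round 2 (the home team proposes): the away team can get 819.688 next round, worth 0.87 × 819.688 = 713.12856 now, so the home team offers 713.12856, keeping 286.87144.
So by rejecting in round 1, the home team gets 286.87144 next round, worth 0.6 × 286.87144 = 172.122864 now.
Offer 143 < 172.122864, so the home team rejects.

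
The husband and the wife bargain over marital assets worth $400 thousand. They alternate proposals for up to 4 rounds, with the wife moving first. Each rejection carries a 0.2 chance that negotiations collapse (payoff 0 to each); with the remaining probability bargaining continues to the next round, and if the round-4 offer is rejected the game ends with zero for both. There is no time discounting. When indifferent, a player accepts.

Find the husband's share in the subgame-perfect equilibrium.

Round 4 (the husband proposes): the wife will accept anything ≥ 0, so the husband offers 0 and keeps 400.
Round 3 (the wife proposes): rejecting gives the husband an expected 0.8 × 400 = 320; the wife offers that and keeps 80.
Round 2 (the husband proposes): rejecting gives the wife an expected 0.8 × 80 = 64, so the husband offers 64, keeping 336.
Round 1 (the wife proposes): rejecting gives the husband an expected 0.8 × 336 = 268.8; the wife offers that and keeps 131.2.

268.8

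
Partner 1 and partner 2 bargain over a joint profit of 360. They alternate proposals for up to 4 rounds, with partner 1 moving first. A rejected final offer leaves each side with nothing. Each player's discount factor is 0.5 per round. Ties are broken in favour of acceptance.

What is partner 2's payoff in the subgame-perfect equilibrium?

135

Work backward from the last round.
Round 4 (partner 2 proposes): rejection yields 0 for partner 1; partner 2 offers 0 and keeps 360.
Round 3 (partner 1 proposes): partner 2 can get 360 next round, worth 0.5 × 360 = 180 now, so partner 1 offers 180, keeping 180.
Round 2 (partner 2 proposes): partner 1 can get 180 next round, worth 0.5 × 180 = 90 now. Partner 2 offers 90 and keeps 360 − 90 = 270.
Round 1 (partner 1 proposes): partner 2 can get 270 next round, worth 0.5 × 270 = 135 now; partner 1 offers that and keeps 225.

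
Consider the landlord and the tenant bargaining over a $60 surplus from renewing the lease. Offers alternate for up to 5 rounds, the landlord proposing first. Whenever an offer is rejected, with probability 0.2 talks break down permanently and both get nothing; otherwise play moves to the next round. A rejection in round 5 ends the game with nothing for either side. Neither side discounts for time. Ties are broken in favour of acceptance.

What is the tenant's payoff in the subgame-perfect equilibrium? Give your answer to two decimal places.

15.74

Round 5 (the landlord proposes): rejection yields 0 for the tenant; the landlord offers 0 and keeps 60.
Round 4 (the tenant proposes): rejecting gives the landlord an expected 0.8 × 60 = 48, so the tenant offers 48, keeping 12.
Round 3 (the landlord proposes): rejecting gives the tenant an expected 0.8 × 12 = 9.6, so the landlord offers 9.6, keeping 50.4.
Round 2 (the tenant proposes): rejecting gives the landlord an expected 0.8 × 50.4 = 40.32. The tenant offers 40.32 and keeps 60 − 40.32 = 19.68.
Round 1 (the landlord proposes): rejecting gives the tenant an expected 0.8 × 19.68 = 15.744, so the landlord offers 15.744, keeping 44.256.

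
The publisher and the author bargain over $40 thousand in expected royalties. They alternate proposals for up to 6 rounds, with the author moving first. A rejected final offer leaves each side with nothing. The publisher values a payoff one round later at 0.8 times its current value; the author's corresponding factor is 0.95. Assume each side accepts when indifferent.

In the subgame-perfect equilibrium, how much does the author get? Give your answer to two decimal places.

Round 6 (the publisher proposes): the author will accept anything ≥ 0, so the publisher offers 0 and keeps 40.
Round 5 (the author proposes): the publisher can get 40 next round, worth 0.8 × 40 = 32 now; the author offers that and keeps 8.
Round 4 (the publisher proposes): the author can get 8 next round, worth 0.95 × 8 = 7.6 now. The publisher offers 7.6 and keeps 40 − 7.6 = 32.4.
Round 3 (the author proposes): the publisher can get 32.4 next round, worth 0.8 × 32.4 = 25.92 now, so the author offers 25.92, keeping 14.08.
Round 2 (the publisher proposes): the author can get 14.08 next round, worth 0.95 × 14.08 = 13.376 now, so the publisher offers 13.376, keeping 26.624.
Round 1 (the author proposes): the publisher can get 26.624 next round, worth 0.8 × 26.624 = 21.2992 now; the author offers that and keeps 18.7008.

18.70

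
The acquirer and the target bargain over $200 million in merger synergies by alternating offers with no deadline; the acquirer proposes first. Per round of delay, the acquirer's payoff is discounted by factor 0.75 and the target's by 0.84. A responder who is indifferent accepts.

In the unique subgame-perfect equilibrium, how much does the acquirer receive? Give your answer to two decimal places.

86.49

In a stationary SPE each proposer offers the other exactly their discounted continuation value.
If the acquirer keeps x when proposing and the target keeps y when proposing, then x = 200 − 0.84y and y = 200 − 0.75x.
Solving: x = 200(1 − 0.84) / (1 − 0.75·0.84) = 32 / 0.37 ≈ 86.4865.
The target gets 200 − 86.4865 ≈ 113.5135.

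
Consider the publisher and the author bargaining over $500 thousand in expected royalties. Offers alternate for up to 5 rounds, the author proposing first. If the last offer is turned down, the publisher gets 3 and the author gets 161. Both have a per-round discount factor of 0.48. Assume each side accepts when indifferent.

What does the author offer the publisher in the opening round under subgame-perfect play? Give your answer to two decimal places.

153.71

Work backward from the last round.
Round 5 (the author proposes): the publisher gets 3 if talks fail, so the author offers 3 and keeps 497.
Round 4 (the publisher proposes): the author can get 497 next round, worth 0.48 × 497 = 238.56 now. The publisher offers 238.56 and keeps 500 − 238.56 = 261.44.
Round 3 (the author proposes): the publisher can get 261.44 next round, worth 0.48 × 261.44 = 125.4912 now; the author offers that and keeps 374.5088.
Round 2 (the publisher proposes): the author can get 374.5088 next round, worth 0.48 × 374.5088 = 179.764224 now; the publisher offers that and keeps 320.235776.
Round 1 (the author proposes): the publisher can get 320.235776 next round, worth 0.48 × 320.235776 = 153.71317248 now; the author offers that and keeps 346.28682752.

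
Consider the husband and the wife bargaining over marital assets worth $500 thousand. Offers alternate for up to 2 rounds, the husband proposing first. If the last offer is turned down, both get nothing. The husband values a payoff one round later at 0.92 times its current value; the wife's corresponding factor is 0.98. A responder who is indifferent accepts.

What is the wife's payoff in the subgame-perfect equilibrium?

Round 2 (the wife proposes): rejection yields 0 for the husband; the wife offers 0 and keeps 500.
Round 1 (the husband proposes): the wife can get 500 next round, worth 0.98 × 500 = 490 now, so the husband offers 490, keeping 10.

490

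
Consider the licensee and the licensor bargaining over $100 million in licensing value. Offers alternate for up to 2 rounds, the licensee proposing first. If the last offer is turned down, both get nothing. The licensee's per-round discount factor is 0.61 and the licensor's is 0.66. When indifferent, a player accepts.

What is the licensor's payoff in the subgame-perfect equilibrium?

Round 2 (the licensor proposes): rejection yields 0 for the licensee; the licensor offers 0 and keeps 100.
Round 1 (the licensee proposes): the licensor can get 100 next round, worth 0.66 × 100 = 66 now; the licensee offers that and keeps 34.

66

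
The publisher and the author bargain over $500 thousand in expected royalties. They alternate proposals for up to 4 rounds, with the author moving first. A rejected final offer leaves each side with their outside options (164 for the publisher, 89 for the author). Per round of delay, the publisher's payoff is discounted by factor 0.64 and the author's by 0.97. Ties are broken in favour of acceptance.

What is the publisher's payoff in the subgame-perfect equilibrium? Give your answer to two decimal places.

Solve by backward induction from round 4.
Round 4 (the publisher proposes): the author gets 89 if talks fail, so the publisher offers 89 and keeps 411.
Round 3 (the author proposes): the publisher can get 411 next round, worth 0.64 × 411 = 263.04 now; the author offers that and keeps 236.96.
Round 2 (the publisher proposes): the author can get 236.96 next round, worth 0.97 × 236.96 = 229.8512 now. The publisher offers 229.8512 and keeps 500 − 229.8512 = 270.1488.
Round 1 (the author proposes): the publisher can get 270.1488 next round, worth 0.64 × 270.1488 = 172.895232 now. The author offers 172.895232 and keeps 500 − 172.895232 = 327.104768.

172.90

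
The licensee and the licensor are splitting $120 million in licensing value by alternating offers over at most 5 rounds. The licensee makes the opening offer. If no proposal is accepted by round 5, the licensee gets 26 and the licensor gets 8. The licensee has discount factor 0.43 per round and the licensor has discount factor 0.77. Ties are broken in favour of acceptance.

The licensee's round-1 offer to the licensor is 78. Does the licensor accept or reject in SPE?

Accept

Work out the licensor's continuation value if the offer is rejected.
Round 5 (the licensee proposes): the licensor gets 8 if talks fail, so the licensee offers 8 and keeps 112.
Round 4 (the licensor proposes): the licensee can get 112 next round, worth 0.43 × 112 = 48.16 now. The licensor offers 48.16 and keeps 120 − 48.16 = 71.84.
Round 3 (the licensee proposes): the licensor can get 71.84 next round, worth 0.77 × 71.84 = 55.3168 now, so the licensee offers 55.3168, keeping 64.6832.
Round 2 (the licensor proposes): the licensee can get 64.6832 next round, worth 0.43 × 64.6832 = 27.813776 now. The licensor offers 27.813776 and keeps 120 − 27.813776 = 92.186224.
So by rejecting in round 1, the licensor gets 92.186224 next round, worth 0.77 × 92.186224 = 70.98339248 now.
Offer 78 ≥ 70.98339248, so the licensor accepts.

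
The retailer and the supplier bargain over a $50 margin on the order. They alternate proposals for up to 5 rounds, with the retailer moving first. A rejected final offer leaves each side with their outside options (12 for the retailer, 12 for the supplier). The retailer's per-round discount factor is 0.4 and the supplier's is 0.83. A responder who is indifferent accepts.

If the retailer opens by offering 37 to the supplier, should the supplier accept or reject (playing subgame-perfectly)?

Round 5 (the retailer proposes): the supplier gets 12 if talks fail, so the retailer offers 12 and keeps 38.
Round 4 (the supplier proposes): the retailer can get 38 next round, worth 0.4 × 38 = 15.2 now. The supplier offers 15.2 and keeps 50 − 15.2 = 34.8.
Round 3 (the retailer proposes): the supplier can get 34.8 next round, worth 0.83 × 34.8 = 28.884 now; the retailer offers that and keeps 21.116.
Round 2 (the supplier proposes): the retailer can get 21.116 next round, worth 0.4 × 21.116 = 8.4464 now; the supplier offers that and keeps 41.5536.
So by rejecting in round 1, the supplier gets 41.5536 next round, worth 0.83 × 41.5536 = 34.489488 now.
Offer 37 ≥ 34.489488, so the supplier accepts.

Accept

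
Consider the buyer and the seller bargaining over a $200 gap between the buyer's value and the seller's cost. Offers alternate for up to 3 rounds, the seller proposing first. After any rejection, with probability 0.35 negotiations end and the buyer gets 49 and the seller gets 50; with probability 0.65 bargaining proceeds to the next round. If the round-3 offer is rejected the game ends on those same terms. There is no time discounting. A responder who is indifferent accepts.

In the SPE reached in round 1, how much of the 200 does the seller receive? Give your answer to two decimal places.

128.02

By backward induction:
Round 3 (the seller proposes): the buyer gets 49 if talks fail, so the seller offers 49 and keeps 151.
Round 2 (the buyer proposes): rejecting gives the seller an expected 0.65 × 151 + 0.35 × 50 = 115.65; the buyer offers that and keeps 84.35.
Round 1 (the seller proposes): rejecting gives the buyer an expected 0.65 × 84.35 + 0.35 × 49 = 71.9775. The seller offers 71.9775 and keeps 200 − 71.9775 = 128.0225.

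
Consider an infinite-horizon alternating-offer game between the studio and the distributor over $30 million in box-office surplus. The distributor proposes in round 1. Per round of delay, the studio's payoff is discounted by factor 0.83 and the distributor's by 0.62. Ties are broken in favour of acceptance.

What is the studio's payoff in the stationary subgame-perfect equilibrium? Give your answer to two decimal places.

19.49

Let x be the distributor's share when the distributor proposes and y be the studio's share when the studio proposes.
The studio accepts iff offered ≥ 0.83·y, so x = 30 − 0.83y. Symmetrically y = 30 − 0.62x.
Substituting: x = 30 − 0.83(30 − 0.62x), giving x(1 − 0.62·0.83) = 30(1 − 0.83).
So x = 30 × 0.17 / 0.4854 ≈ 10.5068, and the studio receives 30 − x ≈ 19.4932.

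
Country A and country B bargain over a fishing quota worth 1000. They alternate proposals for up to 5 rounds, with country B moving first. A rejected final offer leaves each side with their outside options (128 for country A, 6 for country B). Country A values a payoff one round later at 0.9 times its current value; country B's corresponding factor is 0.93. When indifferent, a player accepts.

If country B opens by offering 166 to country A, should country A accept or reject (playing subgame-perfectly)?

Reject

Round 5 (country B proposes): country A gets 128 if talks fail, so country B offers 128 and keeps 872.
Round 4 (country A proposes): country B can get 872 next round, worth 0.93 × 872 = 810.96 now. Country A offers 810.96 and keeps 1000 − 810.96 = 189.04.
Round 3 (country B proposes): country A can get 189.04 next round, worth 0.9 × 189.04 = 170.136 now, so country B offers 170.136, keeping 829.864.
Round 2 (country A proposes): country B can get 829.864 next round, worth 0.93 × 829.864 = 771.77352 now; country A offers that and keeps 228.22648.
So by rejecting in round 1, country A gets 228.22648 next round, worth 0.9 × 228.22648 = 205.403832 now.
Offer 166 < 205.403832, so country A rejects.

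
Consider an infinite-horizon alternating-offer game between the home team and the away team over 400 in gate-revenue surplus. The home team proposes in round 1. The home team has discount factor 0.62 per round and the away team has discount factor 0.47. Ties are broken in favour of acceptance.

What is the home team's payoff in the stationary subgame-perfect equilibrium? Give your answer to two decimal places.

When the home team proposes, the away team accepts any offer worth at least 0.47 times what the away team would get by proposing next round; and vice versa.
This gives x = 400 − 0.47y and y = 400 − 0.62x, where x and y are each side's share when it proposes.
Hence (1 − 0.47·0.62)x = 400(1 − 0.47), i.e. 0.7086·x = 212.
x ≈ 299.1815; the away team's share is 400 − x ≈ 100.8185.

299.18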